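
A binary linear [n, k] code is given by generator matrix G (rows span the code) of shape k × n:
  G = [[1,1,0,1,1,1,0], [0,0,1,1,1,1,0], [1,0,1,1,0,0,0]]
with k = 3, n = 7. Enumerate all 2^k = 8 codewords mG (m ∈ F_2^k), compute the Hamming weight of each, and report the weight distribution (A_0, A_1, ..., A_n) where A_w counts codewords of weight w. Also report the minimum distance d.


Weight distribution: A_0 = 1, A_2 = 1, A_3 = 3, A_4 = 2, A_5 = 1. Minimum distance d = 2.

Enumerate all 2^3 = 8 messages m ∈ F_2^3.
For each, compute codeword c = mG in F_2^7, then tally its weight.
  m = 000 → c = 0000000, weight = 0.
  m = 100 → c = 1101110, weight = 5.
  m = 010 → c = 0011110, weight = 4.
  m = 110 → c = 1110000, weight = 3.
  m = 001 → c = 1011000, weight = 3.
  m = 101 → c = 0110110, weight = 4.
  m = 011 → c = 1000110, weight = 3.
  m = 111 → c = 0101000, weight = 2.
Tally weights:
  weight 0: 1 codewords.
  weight 2: 1 codewords.
  weight 3: 3 codewords.
  weight 4: 2 codewords.
  weight 5: 1 codewords.
Minimum distance d = smallest w > 0 with A_w > 0 = 2.
Sanity: Σ A_w = 8 = 2^3 = 8 ✓.


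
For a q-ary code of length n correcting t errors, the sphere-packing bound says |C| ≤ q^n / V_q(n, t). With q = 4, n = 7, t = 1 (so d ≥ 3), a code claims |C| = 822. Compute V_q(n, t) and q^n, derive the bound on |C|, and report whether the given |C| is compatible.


V_q(n, t) = 22, q^n = 16384, Hamming bound = 744, |C| = 822 > bound (violated).

Step 1: Compute V_q(n, t) = Σ_{j=0}^1 C(n, j) (q−1)^j.
  j = 0: C(7,0)·(3)^0 = 1·1 = 1.
  j = 1: C(7,1)·(3)^1 = 7·3 = 21.
  V_q(n, t) = 1 + 21 = 22.
Step 2: q^n = 4^7 = 16384.
Step 3: Hamming bound ⌊q^n / V_q(n,t)⌋ = ⌊16384/22⌋ = 744.
Step 4: Compare |C| = 822 to 744: violated.
The claimed |C| lies above the Hamming bound, so no 4-ary code of length 7 with d ≥ 3 can have 822 codewords.


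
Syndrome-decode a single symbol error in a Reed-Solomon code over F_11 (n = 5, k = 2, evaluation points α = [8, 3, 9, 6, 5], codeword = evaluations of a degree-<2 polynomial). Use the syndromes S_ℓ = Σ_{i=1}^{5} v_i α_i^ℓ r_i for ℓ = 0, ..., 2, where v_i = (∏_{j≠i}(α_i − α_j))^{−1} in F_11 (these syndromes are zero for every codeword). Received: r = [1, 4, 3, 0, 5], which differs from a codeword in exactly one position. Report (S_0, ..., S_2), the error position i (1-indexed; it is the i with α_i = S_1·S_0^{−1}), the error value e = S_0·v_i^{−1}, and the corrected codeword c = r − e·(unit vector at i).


S = (3, 5, 1), error at position 3, error magnitude e = 7, c = [1, 4, 7, 0, 5].

Step 1: column multipliers v_i = (∏_{j≠i}(α_i − α_j))^{−1} mod 11.
  i = 1 (α = 8): (8−3)(8−9)(8−6)(8−5) = 5·(−1)·2·3 = −30 ≡ 3, so v_1 = 3^{−1} = 4 (mod 11).
  i = 2 (α = 3): (3−8)(3−9)(3−6)(3−5) = (−5)·(−6)·(−3)·(−2) = 180 ≡ 4, so v_2 = 4^{−1} = 3 (mod 11).
  i = 3 (α = 9): (9−8)(9−3)(9−6)(9−5) = 1·6·3·4 = 72 ≡ 6, so v_3 = 6^{−1} = 2 (mod 11).
  i = 4 (α = 6): (6−8)(6−3)(6−9)(6−5) = (−2)·3·(−3)·1 = 18 ≡ 7, so v_4 = 7^{−1} = 8 (mod 11).
  i = 5 (α = 5): (5−8)(5−3)(5−9)(5−6) = (−3)·2·(−4)·(−1) = −24 ≡ 9, so v_5 = 9^{−1} = 5 (mod 11).
  v = [4, 3, 2, 8, 5].
Step 2: syndromes of r = [1, 4, 3, 0, 5] (all sums mod 11).
  S_0 = Σ v_i r_i = 4·1 + 3·4 + 2·3 + 8·0 + 5·5 = 47 ≡ 3.
  S_1 = Σ v_i α_i r_i = 4·8·1 + 3·3·4 + 2·9·3 + 8·6·0 + 5·5·5 = 247 ≡ 5.
  α_i^2 mod 11 = [9, 9, 4, 3, 3].
  S_2 = Σ v_i α_i^2 r_i = 4·9·1 + 3·9·4 + 2·4·3 + 8·3·0 + 5·3·5 = 243 ≡ 1.
  S = (3, 5, 1) ≠ 0, so r is not a codeword (an error is present).
Step 3: locate the error. For a single error e at position i, S_ℓ = v_i·e·α_i^ℓ, so α_err = S_1/S_0.
  S_0^{−1} = 3^{−1} = 4 (mod 11), so α_err = 5·4 = 20 ≡ 9 = α_3. Error position i = 3.
  Consistency check: S_2/S_1 = 1·9 = 9 ≡ 9 = α_err ✓ (single-error assumption holds).
Step 4: error magnitude e = S_0/v_3 = S_0·∏_{j≠3}(α_3 − α_j) = 3·6 = 18 ≡ 7 (mod 11).
Step 5: correct position 3: c_3 = r_3 − e = 3 − 7 ≡ 7 (mod 11). Hence c = [1, 4, 7, 0, 5].
  Check: interpolating c through the α_i gives m(x) = 8 + 6·x (degree < 2) with m(α_i) = c_i for every i, so c is indeed a codeword.


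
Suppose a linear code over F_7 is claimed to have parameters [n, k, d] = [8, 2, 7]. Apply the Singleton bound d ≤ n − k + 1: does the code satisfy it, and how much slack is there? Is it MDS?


Singleton RHS = n − k + 1 = 7, slack = 0, bound satisfied, MDS.

Singleton bound: d ≤ n − k + 1.
Here n = 8, k = 2, so n − k + 1 = 7.
Given d = 7, check d ≤ 7: YES.
Slack = (n − k + 1) − d = 0.
The code is MDS (slack = 0).
Description: the claimed parameters are [8, 2, 7]_7; such a code would be MDS (meets Singleton bound).


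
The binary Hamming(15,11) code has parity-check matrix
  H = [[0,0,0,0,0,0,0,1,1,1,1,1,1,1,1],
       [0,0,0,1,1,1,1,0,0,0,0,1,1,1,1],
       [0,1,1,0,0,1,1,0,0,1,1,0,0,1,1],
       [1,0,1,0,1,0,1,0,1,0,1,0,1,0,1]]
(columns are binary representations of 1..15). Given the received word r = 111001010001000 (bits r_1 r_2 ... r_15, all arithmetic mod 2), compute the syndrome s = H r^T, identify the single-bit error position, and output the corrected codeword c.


s = (0, 0, 1, 0)^T, error position = 2, corrected codeword c = 101001010001000

Compute s = H r^T mod 2 one row at a time:
  s_1 = 1 + 0 + 0 + 0 + 1 + 0 + 0 + 0 = 2 ≡ 0 (mod 2).
  s_2 = 0 + 0 + 1 + 0 + 1 + 0 + 0 + 0 = 2 ≡ 0 (mod 2).
  s_3 = 1 + 1 + 1 + 0 + 0 + 0 + 0 + 0 = 3 ≡ 1 (mod 2).
  s_4 = 1 + 1 + 0 + 0 + 0 + 0 + 0 + 0 = 2 ≡ 0 (mod 2).
s = (0, 0, 1, 0)^T — this equals column 2 of H (binary 0010), so error is at position 2.
Correct: flip bit 2 of r = 111001010001000 to get c = 101001010001000.


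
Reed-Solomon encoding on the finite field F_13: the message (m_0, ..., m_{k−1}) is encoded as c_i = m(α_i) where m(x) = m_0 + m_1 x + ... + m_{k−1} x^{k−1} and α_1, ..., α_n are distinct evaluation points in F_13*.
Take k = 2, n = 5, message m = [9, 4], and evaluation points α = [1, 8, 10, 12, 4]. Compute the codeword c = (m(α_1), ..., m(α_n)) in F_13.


c = [0, 2, 10, 5, 12]

Message polynomial: m(x) = 9 + 4·x (mod 13).
For each evaluation point α_i, compute m(α_i) mod 13:
  α_1 = 1: Horner steps 4 → 0, so m(1) = 0.
  α_2 = 8: Horner steps 4 → 2, so m(8) = 2.
  α_3 = 10: Horner steps 4 → 10, so m(10) = 10.
  α_4 = 12: Horner steps 4 → 5, so m(12) = 5.
  α_5 = 4: Horner steps 4 → 12, so m(4) = 12.
Codeword c = [0, 2, 10, 5, 12] ∈ F_13^5.


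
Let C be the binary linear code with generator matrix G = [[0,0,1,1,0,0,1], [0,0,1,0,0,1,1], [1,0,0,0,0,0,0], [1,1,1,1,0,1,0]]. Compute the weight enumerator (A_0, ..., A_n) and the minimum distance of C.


Weight distribution: A_0 = 1, A_1 = 1, A_2 = 2, A_3 = 6, A_4 = 5, A_5 = 1. Minimum distance d = 1.

Enumerate all 2^4 = 16 messages m ∈ F_2^4.
For each, compute codeword c = mG in F_2^7, then tally its weight.
  m = 0000 → c = 0000000, weight = 0.
  m = 1000 → c = 0011001, weight = 3.
  m = 0100 → c = 0010011, weight = 3.
  m = 1100 → c = 0001010, weight = 2.
  m = 0010 → c = 1000000, weight = 1.
  m = 1010 → c = 1011001, weight = 4.
  m = 0110 → c = 1010011, weight = 4.
  m = 1110 → c = 1001010, weight = 3.
  m = 0001 → c = 1111010, weight = 5.
  m = 1001 → c = 1100011, weight = 4.
  m = 0101 → c = 1101001, weight = 4.
  m = 1101 → c = 1110000, weight = 3.
  m = 0011 → c = 0111010, weight = 4.
  m = 1011 → c = 0100011, weight = 3.
  m = 0111 → c = 0101001, weight = 3.
  m = 1111 → c = 0110000, weight = 2.
Tally weights:
  weight 0: 1 codewords.
  weight 1: 1 codewords.
  weight 2: 2 codewords.
  weight 3: 6 codewords.
  weight 4: 5 codewords.
  weight 5: 1 codewords.
Minimum distance d = smallest w > 0 with A_w > 0 = 1.
Sanity: Σ A_w = 16 = 2^4 = 16 ✓.


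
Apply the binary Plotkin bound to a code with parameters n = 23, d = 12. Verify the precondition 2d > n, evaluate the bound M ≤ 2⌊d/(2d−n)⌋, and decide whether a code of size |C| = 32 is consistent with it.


Plotkin bound M ≤ 24; given |C| = 32 > bound (violated).

Check applicability: 2d = 24, n = 23.
2d − n = 1 > 0, so Plotkin applies.
Compute d/(2d−n) = 12/1 ≈ 12.0000.
⌊d/(2d−n)⌋ = 12.
Plotkin bound: M ≤ 2·12 = 24.
Given |C| = 32, check: VIOLATED.
This |C| is above the Plotkin bound, so no binary code with n = 23, d = 12 and 32 codewords exists.


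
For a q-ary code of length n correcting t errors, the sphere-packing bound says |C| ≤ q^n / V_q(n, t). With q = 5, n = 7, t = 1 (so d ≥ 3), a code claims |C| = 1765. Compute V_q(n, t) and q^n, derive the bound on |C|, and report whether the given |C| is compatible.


V_q(n, t) = 29, q^n = 78125, Hamming bound = 2693, |C| = 1765 ≤ bound (satisfied).

Step 1: Compute V_q(n, t) = Σ_{j=0}^1 C(n, j) (q−1)^j.
  j = 0: C(7,0)·(4)^0 = 1·1 = 1.
  j = 1: C(7,1)·(4)^1 = 7·4 = 28.
  V_q(n, t) = 1 + 28 = 29.
Step 2: q^n = 5^7 = 78125.
Step 3: Hamming bound ⌊q^n / V_q(n,t)⌋ = ⌊78125/29⌋ = 2693.
Step 4: Compare |C| = 1765 to 2693: satisfied.
The claimed |C| lies below the Hamming bound.


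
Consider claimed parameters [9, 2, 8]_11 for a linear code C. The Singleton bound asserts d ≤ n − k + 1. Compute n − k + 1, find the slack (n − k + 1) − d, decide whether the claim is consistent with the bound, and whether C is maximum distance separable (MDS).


Singleton RHS = n − k + 1 = 8, slack = 0, bound satisfied, MDS.

Singleton bound: d ≤ n − k + 1.
Here n = 9, k = 2, so n − k + 1 = 8.
Given d = 8, check d ≤ 8: YES.
Slack = (n − k + 1) − d = 0.
The code is MDS (slack = 0).
Description: the claimed parameters are [9, 2, 8]_11; such a code would be MDS (meets Singleton bound).


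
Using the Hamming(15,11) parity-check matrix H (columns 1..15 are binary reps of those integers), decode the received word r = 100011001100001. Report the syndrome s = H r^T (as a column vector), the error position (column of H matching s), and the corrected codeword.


s = (1, 1, 1, 0)^T, error position = 14, corrected codeword c = 100011001100011

Compute s = H r^T mod 2 one row at a time:
  s_1 = 0 + 1 + 1 + 0 + 0 + 0 + 0 + 1 = 3 ≡ 1 (mod 2).
  s_2 = 0 + 1 + 1 + 0 + 0 + 0 + 0 + 1 = 3 ≡ 1 (mod 2).
  s_3 = 0 + 0 + 1 + 0 + 1 + 0 + 0 + 1 = 3 ≡ 1 (mod 2).
  s_4 = 1 + 0 + 1 + 0 + 1 + 0 + 0 + 1 = 4 ≡ 0 (mod 2).
s = (1, 1, 1, 0)^T — this equals column 14 of H (binary 1110), so error is at position 14.
Correct: flip bit 14 of r = 100011001100001 to get c = 100011001100011.


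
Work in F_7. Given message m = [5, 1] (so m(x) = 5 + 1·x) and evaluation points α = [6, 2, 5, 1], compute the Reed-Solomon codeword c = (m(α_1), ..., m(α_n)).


c = [4, 0, 3, 6]

Message polynomial: m(x) = 5 + 1·x (mod 7).
For each evaluation point α_i, compute m(α_i) mod 7:
  α_1 = 6: Horner steps 1 → 4, so m(6) = 4.
  α_2 = 2: Horner steps 1 → 0, so m(2) = 0.
  α_3 = 5: Horner steps 1 → 3, so m(5) = 3.
  α_4 = 1: Horner steps 1 → 6, so m(1) = 6.
Codeword c = [4, 0, 3, 6] ∈ F_7^4.


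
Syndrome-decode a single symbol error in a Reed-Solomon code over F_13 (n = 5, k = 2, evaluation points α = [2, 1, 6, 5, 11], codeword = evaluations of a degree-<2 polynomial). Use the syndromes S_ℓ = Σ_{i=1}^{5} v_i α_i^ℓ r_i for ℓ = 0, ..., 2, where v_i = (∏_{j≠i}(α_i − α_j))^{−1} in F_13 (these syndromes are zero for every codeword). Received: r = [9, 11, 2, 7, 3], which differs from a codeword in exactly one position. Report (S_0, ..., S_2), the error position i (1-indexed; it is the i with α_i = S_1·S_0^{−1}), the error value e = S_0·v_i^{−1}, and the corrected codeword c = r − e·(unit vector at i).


S = (2, 2, 2), error at position 2, error magnitude e = 10, c = [9, 1, 2, 7, 3].

Step 1: column multipliers v_i = (∏_{j≠i}(α_i − α_j))^{−1} mod 13.
  i = 1 (α = 2): (2−1)(2−6)(2−5)(2−11) = 1·(−4)·(−3)·(−9) = −108 ≡ 9, so v_1 = 9^{−1} = 3 (mod 13).
  i = 2 (α = 1): (1−2)(1−6)(1−5)(1−11) = (−1)·(−5)·(−4)·(−10) = 200 ≡ 5, so v_2 = 5^{−1} = 8 (mod 13).
  i = 3 (α = 6): (6−2)(6−1)(6−5)(6−11) = 4·5·1·(−5) = −100 ≡ 4, so v_3 = 4^{−1} = 10 (mod 13).
  i = 4 (α = 5): (5−2)(5−1)(5−6)(5−11) = 3·4·(−1)·(−6) = 72 ≡ 7, so v_4 = 7^{−1} = 2 (mod 13).
  i = 5 (α = 11): (11−2)(11−1)(11−6)(11−5) = 9·10·5·6 = 2700 ≡ 9, so v_5 = 9^{−1} = 3 (mod 13).
  v = [3, 8, 10, 2, 3].
Step 2: syndromes of r = [9, 11, 2, 7, 3] (all sums mod 13).
  S_0 = Σ v_i r_i = 3·9 + 8·11 + 10·2 + 2·7 + 3·3 = 158 ≡ 2.
  S_1 = Σ v_i α_i r_i = 3·2·9 + 8·1·11 + 10·6·2 + 2·5·7 + 3·11·3 = 431 ≡ 2.
  α_i^2 mod 13 = [4, 1, 10, 12, 4].
  S_2 = Σ v_i α_i^2 r_i = 3·4·9 + 8·1·11 + 10·10·2 + 2·12·7 + 3·4·3 = 600 ≡ 2.
  S = (2, 2, 2) ≠ 0, so r is not a codeword (an error is present).
Step 3: locate the error. For a single error e at position i, S_ℓ = v_i·e·α_i^ℓ, so α_err = S_1/S_0.
  S_0^{−1} = 2^{−1} = 7 (mod 13), so α_err = 2·7 = 14 ≡ 1 = α_2. Error position i = 2.
  Consistency check: S_2/S_1 = 2·7 = 14 ≡ 1 = α_err ✓ (single-error assumption holds).
Step 4: error magnitude e = S_0/v_2 = S_0·∏_{j≠2}(α_2 − α_j) = 2·5 = 10 ≡ 10 (mod 13).
Step 5: correct position 2: c_2 = r_2 − e = 11 − 10 ≡ 1 (mod 13). Hence c = [9, 1, 2, 7, 3].
  Check: interpolating c through the α_i gives m(x) = 6 + 8·x (degree < 2) with m(α_i) = c_i for every i, so c is indeed a codeword.


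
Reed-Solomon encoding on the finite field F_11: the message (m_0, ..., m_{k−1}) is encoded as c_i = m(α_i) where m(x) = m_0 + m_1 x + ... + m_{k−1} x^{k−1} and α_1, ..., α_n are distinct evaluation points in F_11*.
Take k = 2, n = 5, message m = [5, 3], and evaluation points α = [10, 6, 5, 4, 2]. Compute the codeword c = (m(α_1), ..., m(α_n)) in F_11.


c = [2, 1, 9, 6, 0]

Message polynomial: m(x) = 5 + 3·x (mod 11).
For each evaluation point α_i, compute m(α_i) mod 11:
  α_1 = 10: Horner steps 3 → 2, so m(10) = 2.
  α_2 = 6: Horner steps 3 → 1, so m(6) = 1.
  α_3 = 5: Horner steps 3 → 9, so m(5) = 9.
  α_4 = 4: Horner steps 3 → 6, so m(4) = 6.
  α_5 = 2: Horner steps 3 → 0, so m(2) = 0.
Codeword c = [2, 1, 9, 6, 0] ∈ F_11^5.


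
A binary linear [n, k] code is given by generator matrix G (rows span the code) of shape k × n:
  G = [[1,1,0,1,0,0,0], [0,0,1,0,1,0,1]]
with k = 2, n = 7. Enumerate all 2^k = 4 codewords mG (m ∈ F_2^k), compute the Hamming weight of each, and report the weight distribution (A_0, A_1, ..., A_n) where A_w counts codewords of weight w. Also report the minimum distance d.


Weight distribution: A_0 = 1, A_3 = 2, A_6 = 1. Minimum distance d = 3.

Enumerate all 2^2 = 4 messages m ∈ F_2^2.
For each, compute codeword c = mG in F_2^7, then tally its weight.
  m = 00 → c = 0000000, weight = 0.
  m = 10 → c = 1101000, weight = 3.
  m = 01 → c = 0010101, weight = 3.
  m = 11 → c = 1111101, weight = 6.
Tally weights:
  weight 0: 1 codewords.
  weight 3: 2 codewords.
  weight 6: 1 codewords.
Minimum distance d = smallest w > 0 with A_w > 0 = 3.
Sanity: Σ A_w = 4 = 2^2 = 4 ✓.


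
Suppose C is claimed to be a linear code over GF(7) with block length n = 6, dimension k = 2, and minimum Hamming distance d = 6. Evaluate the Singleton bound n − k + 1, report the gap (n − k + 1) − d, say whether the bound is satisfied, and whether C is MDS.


Singleton RHS = n − k + 1 = 5, slack = -1, bound violated (no such code; not MDS).

Singleton bound: d ≤ n − k + 1.
Here n = 6, k = 2, so n − k + 1 = 5.
Given d = 6, check d ≤ 5: NO.
Slack = (n − k + 1) − d = -1.
The slack is negative: d = 6 exceeds n − k + 1 = 5 by 1, so the Singleton bound is violated and no linear [6, 2, 6]_7 code can exist. In particular it is not MDS (MDS requires d = n − k + 1 exactly).
Description: the claimed parameters are [6, 2, 6]_7; such a code would be impossible (violates the Singleton bound).


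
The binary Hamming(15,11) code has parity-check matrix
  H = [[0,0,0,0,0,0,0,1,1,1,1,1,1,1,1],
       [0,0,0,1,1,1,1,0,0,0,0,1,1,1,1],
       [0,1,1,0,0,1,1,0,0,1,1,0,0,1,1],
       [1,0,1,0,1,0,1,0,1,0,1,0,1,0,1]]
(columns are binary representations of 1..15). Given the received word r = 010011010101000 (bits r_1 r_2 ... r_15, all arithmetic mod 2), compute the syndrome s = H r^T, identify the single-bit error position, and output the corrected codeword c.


s = (1, 1, 1, 1)^T, error position = 15, corrected codeword c = 010011010101001

Compute s = H r^T mod 2 one row at a time:
  s_1 = 1 + 0 + 1 + 0 + 1 + 0 + 0 + 0 = 3 ≡ 1 (mod 2).
  s_2 = 0 + 1 + 1 + 0 + 1 + 0 + 0 + 0 = 3 ≡ 1 (mod 2).
  s_3 = 1 + 0 + 1 + 0 + 1 + 0 + 0 + 0 = 3 ≡ 1 (mod 2).
  s_4 = 0 + 0 + 1 + 0 + 0 + 0 + 0 + 0 = 1 ≡ 1 (mod 2).
s = (1, 1, 1, 1)^T — this equals column 15 of H (binary 1111), so error is at position 15.
Correct: flip bit 15 of r = 010011010101000 to get c = 010011010101001.


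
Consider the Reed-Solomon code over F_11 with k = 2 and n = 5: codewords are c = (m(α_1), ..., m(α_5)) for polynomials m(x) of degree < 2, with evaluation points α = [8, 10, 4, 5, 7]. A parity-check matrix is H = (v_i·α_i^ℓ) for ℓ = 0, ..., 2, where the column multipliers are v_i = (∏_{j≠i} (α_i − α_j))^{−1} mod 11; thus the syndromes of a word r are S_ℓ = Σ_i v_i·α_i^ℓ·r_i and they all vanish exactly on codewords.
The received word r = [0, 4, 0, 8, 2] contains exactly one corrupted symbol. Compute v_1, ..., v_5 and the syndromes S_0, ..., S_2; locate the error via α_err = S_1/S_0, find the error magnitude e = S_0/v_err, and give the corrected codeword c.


S = (5, 7, 1), error at position 1, error magnitude e = 1, c = [10, 4, 0, 8, 2].

Step 1: column multipliers v_i = (∏_{j≠i}(α_i − α_j))^{−1} mod 11.
  i = 1 (α = 8): (8−10)(8−4)(8−5)(8−7) = (−2)·4·3·1 = −24 ≡ 9, so v_1 = 9^{−1} = 5 (mod 11).
  i = 2 (α = 10): (10−8)(10−4)(10−5)(10−7) = 2·6·5·3 = 180 ≡ 4, so v_2 = 4^{−1} = 3 (mod 11).
  i = 3 (α = 4): (4−8)(4−10)(4−5)(4−7) = (−4)·(−6)·(−1)·(−3) = 72 ≡ 6, so v_3 = 6^{−1} = 2 (mod 11).
  i = 4 (α = 5): (5−8)(5−10)(5−4)(5−7) = (−3)·(−5)·1·(−2) = −30 ≡ 3, so v_4 = 3^{−1} = 4 (mod 11).
  i = 5 (α = 7): (7−8)(7−10)(7−4)(7−5) = (−1)·(−3)·3·2 = 18 ≡ 7, so v_5 = 7^{−1} = 8 (mod 11).
  v = [5, 3, 2, 4, 8].
Step 2: syndromes of r = [0, 4, 0, 8, 2] (all sums mod 11).
  S_0 = Σ v_i r_i = 5·0 + 3·4 + 2·0 + 4·8 + 8·2 = 60 ≡ 5.
  S_1 = Σ v_i α_i r_i = 5·8·0 + 3·10·4 + 2·4·0 + 4·5·8 + 8·7·2 = 392 ≡ 7.
  α_i^2 mod 11 = [9, 1, 5, 3, 5].
  S_2 = Σ v_i α_i^2 r_i = 5·9·0 + 3·1·4 + 2·5·0 + 4·3·8 + 8·5·2 = 188 ≡ 1.
  S = (5, 7, 1) ≠ 0, so r is not a codeword (an error is present).
Step 3: locate the error. For a single error e at position i, S_ℓ = v_i·e·α_i^ℓ, so α_err = S_1/S_0.
  S_0^{−1} = 5^{−1} = 9 (mod 11), so α_err = 7·9 = 63 ≡ 8 = α_1. Error position i = 1.
  Consistency check: S_2/S_1 = 1·8 = 8 ≡ 8 = α_err ✓ (single-error assumption holds).
Step 4: error magnitude e = S_0/v_1 = S_0·∏_{j≠1}(α_1 − α_j) = 5·9 = 45 ≡ 1 (mod 11).
Step 5: correct position 1: c_1 = r_1 − e = 0 − 1 ≡ 10 (mod 11). Hence c = [10, 4, 0, 8, 2].
  Check: interpolating c through the α_i gives m(x) = 1 + 8·x (degree < 2) with m(α_i) = c_i for every i, so c is indeed a codeword.


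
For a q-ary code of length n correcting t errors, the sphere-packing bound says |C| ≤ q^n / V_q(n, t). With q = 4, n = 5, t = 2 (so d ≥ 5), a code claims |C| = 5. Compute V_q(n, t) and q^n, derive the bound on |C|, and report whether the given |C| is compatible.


V_q(n, t) = 106, q^n = 1024, Hamming bound = 9, |C| = 5 ≤ bound (satisfied).

Step 1: Compute V_q(n, t) = Σ_{j=0}^2 C(n, j) (q−1)^j.
  j = 0: C(5,0)·(3)^0 = 1·1 = 1.
  j = 1: C(5,1)·(3)^1 = 5·3 = 15.
  j = 2: C(5,2)·(3)^2 = 10·9 = 90.
  V_q(n, t) = 1 + 15 + 90 = 106.
Step 2: q^n = 4^5 = 1024.
Step 3: Hamming bound ⌊q^n / V_q(n,t)⌋ = ⌊1024/106⌋ = 9.
Step 4: Compare |C| = 5 to 9: satisfied.
The claimed |C| lies below the Hamming bound.


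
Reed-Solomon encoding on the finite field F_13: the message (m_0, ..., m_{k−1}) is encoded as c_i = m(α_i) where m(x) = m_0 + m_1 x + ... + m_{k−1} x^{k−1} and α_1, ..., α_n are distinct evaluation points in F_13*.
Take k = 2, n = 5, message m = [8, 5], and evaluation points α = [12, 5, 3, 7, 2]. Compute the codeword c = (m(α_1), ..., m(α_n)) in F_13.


c = [3, 7, 10, 4, 5]

Message polynomial: m(x) = 8 + 5·x (mod 13).
For each evaluation point α_i, compute m(α_i) mod 13:
  α_1 = 12: Horner steps 5 → 3, so m(12) = 3.
  α_2 = 5: Horner steps 5 → 7, so m(5) = 7.
  α_3 = 3: Horner steps 5 → 10, so m(3) = 10.
  α_4 = 7: Horner steps 5 → 4, so m(7) = 4.
  α_5 = 2: Horner steps 5 → 5, so m(2) = 5.
Codeword c = [3, 7, 10, 4, 5] ∈ F_13^5.


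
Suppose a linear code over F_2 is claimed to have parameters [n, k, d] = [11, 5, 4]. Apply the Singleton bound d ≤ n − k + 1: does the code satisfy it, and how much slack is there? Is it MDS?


Singleton RHS = n − k + 1 = 7, slack = 3, bound satisfied, not MDS.

Singleton bound: d ≤ n − k + 1.
Here n = 11, k = 5, so n − k + 1 = 7.
Given d = 4, check d ≤ 7: YES.
Slack = (n − k + 1) − d = 3.
The code is NOT MDS (slack = 3 > 0).
Description: the claimed parameters are [11, 5, 4]_2; such a code would be non-MDS.


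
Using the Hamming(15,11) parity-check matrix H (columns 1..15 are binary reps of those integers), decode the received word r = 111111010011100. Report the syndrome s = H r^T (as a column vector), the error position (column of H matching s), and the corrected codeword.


s = (0, 1, 0, 1)^T, error position = 5, corrected codeword c = 111101010011100

Compute s = H r^T mod 2 one row at a time:
  s_1 = 1 + 0 + 0 + 1 + 1 + 1 + 0 + 0 = 4 ≡ 0 (mod 2).
  s_2 = 1 + 1 + 1 + 0 + 1 + 1 + 0 + 0 = 5 ≡ 1 (mod 2).
  s_3 = 1 + 1 + 1 + 0 + 0 + 1 + 0 + 0 = 4 ≡ 0 (mod 2).
  s_4 = 1 + 1 + 1 + 0 + 0 + 1 + 1 + 0 = 5 ≡ 1 (mod 2).
s = (0, 1, 0, 1)^T — this equals column 5 of H (binary 0101), so error is at position 5.
Correct: flip bit 5 of r = 111111010011100 to get c = 111101010011100.


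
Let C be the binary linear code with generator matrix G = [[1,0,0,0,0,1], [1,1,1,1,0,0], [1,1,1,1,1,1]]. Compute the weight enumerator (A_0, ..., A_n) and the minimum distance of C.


Weight distribution: A_0 = 1, A_2 = 3, A_4 = 3, A_6 = 1. Minimum distance d = 2.

Enumerate all 2^3 = 8 messages m ∈ F_2^3.
For each, compute codeword c = mG in F_2^6, then tally its weight.
  m = 000 → c = 000000, weight = 0.
  m = 100 → c = 100001, weight = 2.
  m = 010 → c = 111100, weight = 4.
  m = 110 → c = 011101, weight = 4.
  m = 001 → c = 111111, weight = 6.
  m = 101 → c = 011110, weight = 4.
  m = 011 → c = 000011, weight = 2.
  m = 111 → c = 100010, weight = 2.
Tally weights:
  weight 0: 1 codewords.
  weight 2: 3 codewords.
  weight 4: 3 codewords.
  weight 6: 1 codewords.
Minimum distance d = smallest w > 0 with A_w > 0 = 2.
Sanity: Σ A_w = 8 = 2^3 = 8 ✓.


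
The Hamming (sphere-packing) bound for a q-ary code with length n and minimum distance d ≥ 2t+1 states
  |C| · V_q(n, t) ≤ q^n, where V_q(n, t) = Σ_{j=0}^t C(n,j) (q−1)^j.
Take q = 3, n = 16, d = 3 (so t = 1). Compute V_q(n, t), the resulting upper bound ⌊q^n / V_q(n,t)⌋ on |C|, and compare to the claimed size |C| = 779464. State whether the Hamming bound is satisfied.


V_q(n, t) = 33, q^n = 43046721, Hamming bound = 1304446, |C| = 779464 ≤ bound (satisfied).

Step 1: Compute V_q(n, t) = Σ_{j=0}^1 C(n, j) (q−1)^j.
  j = 0: C(16,0)·(2)^0 = 1·1 = 1.
  j = 1: C(16,1)·(2)^1 = 16·2 = 32.
  V_q(n, t) = 1 + 32 = 33.
Step 2: q^n = 3^16 = 43046721.
Step 3: Hamming bound ⌊q^n / V_q(n,t)⌋ = ⌊43046721/33⌋ = 1304446.
Step 4: Compare |C| = 779464 to 1304446: satisfied.
The claimed |C| lies below the Hamming bound.


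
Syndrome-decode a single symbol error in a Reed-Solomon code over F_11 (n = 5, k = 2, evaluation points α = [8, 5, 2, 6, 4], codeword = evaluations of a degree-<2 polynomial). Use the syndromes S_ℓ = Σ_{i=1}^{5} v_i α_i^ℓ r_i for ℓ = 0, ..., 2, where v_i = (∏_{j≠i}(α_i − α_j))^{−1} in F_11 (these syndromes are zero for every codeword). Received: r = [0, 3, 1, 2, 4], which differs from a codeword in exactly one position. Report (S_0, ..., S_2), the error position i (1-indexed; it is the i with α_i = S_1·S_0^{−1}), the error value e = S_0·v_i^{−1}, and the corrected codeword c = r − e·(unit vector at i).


S = (6, 1, 2), error at position 3, error magnitude e = 6, c = [0, 3, 6, 2, 4].

Step 1: column multipliers v_i = (∏_{j≠i}(α_i − α_j))^{−1} mod 11.
  i = 1 (α = 8): (8−5)(8−2)(8−6)(8−4) = 3·6·2·4 = 144 ≡ 1, so v_1 = 1^{−1} = 1 (mod 11).
  i = 2 (α = 5): (5−8)(5−2)(5−6)(5−4) = (−3)·3·(−1)·1 = 9 ≡ 9, so v_2 = 9^{−1} = 5 (mod 11).
  i = 3 (α = 2): (2−8)(2−5)(2−6)(2−4) = (−6)·(−3)·(−4)·(−2) = 144 ≡ 1, so v_3 = 1^{−1} = 1 (mod 11).
  i = 4 (α = 6): (6−8)(6−5)(6−2)(6−4) = (−2)·1·4·2 = −16 ≡ 6, so v_4 = 6^{−1} = 2 (mod 11).
  i = 5 (α = 4): (4−8)(4−5)(4−2)(4−6) = (−4)·(−1)·2·(−2) = −16 ≡ 6, so v_5 = 6^{−1} = 2 (mod 11).
  v = [1, 5, 1, 2, 2].
Step 2: syndromes of r = [0, 3, 1, 2, 4] (all sums mod 11).
  S_0 = Σ v_i r_i = 1·0 + 5·3 + 1·1 + 2·2 + 2·4 = 28 ≡ 6.
  S_1 = Σ v_i α_i r_i = 1·8·0 + 5·5·3 + 1·2·1 + 2·6·2 + 2·4·4 = 133 ≡ 1.
  α_i^2 mod 11 = [9, 3, 4, 3, 5].
  S_2 = Σ v_i α_i^2 r_i = 1·9·0 + 5·3·3 + 1·4·1 + 2·3·2 + 2·5·4 = 101 ≡ 2.
  S = (6, 1, 2) ≠ 0, so r is not a codeword (an error is present).
Step 3: locate the error. For a single error e at position i, S_ℓ = v_i·e·α_i^ℓ, so α_err = S_1/S_0.
  S_0^{−1} = 6^{−1} = 2 (mod 11), so α_err = 1·2 = 2 ≡ 2 = α_3. Error position i = 3.
  Consistency check: S_2/S_1 = 2·1 = 2 ≡ 2 = α_err ✓ (single-error assumption holds).
Step 4: error magnitude e = S_0/v_3 = S_0·∏_{j≠3}(α_3 − α_j) = 6·1 = 6 ≡ 6 (mod 11).
Step 5: correct position 3: c_3 = r_3 − e = 1 − 6 ≡ 6 (mod 11). Hence c = [0, 3, 6, 2, 4].
  Check: interpolating c through the α_i gives m(x) = 8 + 10·x (degree < 2) with m(α_i) = c_i for every i, so c is indeed a codeword.


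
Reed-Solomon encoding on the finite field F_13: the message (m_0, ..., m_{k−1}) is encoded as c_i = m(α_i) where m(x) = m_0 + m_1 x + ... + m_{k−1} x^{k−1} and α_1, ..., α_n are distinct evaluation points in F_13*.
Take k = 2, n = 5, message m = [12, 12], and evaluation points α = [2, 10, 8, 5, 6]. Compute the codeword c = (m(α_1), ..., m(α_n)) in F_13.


c = [10, 2, 4, 7, 6]

Message polynomial: m(x) = 12 + 12·x (mod 13).
For each evaluation point α_i, compute m(α_i) mod 13:
  α_1 = 2: Horner steps 12 → 10, so m(2) = 10.
  α_2 = 10: Horner steps 12 → 2, so m(10) = 2.
  α_3 = 8: Horner steps 12 → 4, so m(8) = 4.
  α_4 = 5: Horner steps 12 → 7, so m(5) = 7.
  α_5 = 6: Horner steps 12 → 6, so m(6) = 6.
Codeword c = [10, 2, 4, 7, 6] ∈ F_13^5.


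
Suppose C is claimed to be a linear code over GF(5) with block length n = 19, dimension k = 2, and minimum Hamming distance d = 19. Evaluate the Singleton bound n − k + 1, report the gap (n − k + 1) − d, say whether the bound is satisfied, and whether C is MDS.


Singleton RHS = n − k + 1 = 18, slack = -1, bound violated (no such code; not MDS).

Singleton bound: d ≤ n − k + 1.
Here n = 19, k = 2, so n − k + 1 = 18.
Given d = 19, check d ≤ 18: NO.
Slack = (n − k + 1) − d = -1.
The slack is negative: d = 19 exceeds n − k + 1 = 18 by 1, so the Singleton bound is violated and no linear [19, 2, 19]_5 code can exist. In particular it is not MDS (MDS requires d = n − k + 1 exactly).
Description: the claimed parameters are [19, 2, 19]_5; such a code would be impossible (violates the Singleton bound).


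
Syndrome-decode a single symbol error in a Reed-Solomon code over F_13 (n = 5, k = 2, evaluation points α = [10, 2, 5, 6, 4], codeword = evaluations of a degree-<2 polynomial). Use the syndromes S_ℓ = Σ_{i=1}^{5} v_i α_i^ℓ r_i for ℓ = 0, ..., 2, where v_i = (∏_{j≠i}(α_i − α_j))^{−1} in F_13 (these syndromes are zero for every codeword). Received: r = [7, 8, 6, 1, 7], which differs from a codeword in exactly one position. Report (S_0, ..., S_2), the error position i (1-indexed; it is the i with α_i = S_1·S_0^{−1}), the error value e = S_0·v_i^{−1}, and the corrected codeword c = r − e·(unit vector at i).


S = (11, 5, 7), error at position 5, error magnitude e = 9, c = [7, 8, 6, 1, 11].

Step 1: column multipliers v_i = (∏_{j≠i}(α_i − α_j))^{−1} mod 13.
  i = 1 (α = 10): (10−2)(10−5)(10−6)(10−4) = 8·5·4·6 = 960 ≡ 11, so v_1 = 11^{−1} = 6 (mod 13).
  i = 2 (α = 2): (2−10)(2−5)(2−6)(2−4) = (−8)·(−3)·(−4)·(−2) = 192 ≡ 10, so v_2 = 10^{−1} = 4 (mod 13).
  i = 3 (α = 5): (5−10)(5−2)(5−6)(5−4) = (−5)·3·(−1)·1 = 15 ≡ 2, so v_3 = 2^{−1} = 7 (mod 13).
  i = 4 (α = 6): (6−10)(6−2)(6−5)(6−4) = (−4)·4·1·2 = −32 ≡ 7, so v_4 = 7^{−1} = 2 (mod 13).
  i = 5 (α = 4): (4−10)(4−2)(4−5)(4−6) = (−6)·2·(−1)·(−2) = −24 ≡ 2, so v_5 = 2^{−1} = 7 (mod 13).
  v = [6, 4, 7, 2, 7].
Step 2: syndromes of r = [7, 8, 6, 1, 7] (all sums mod 13).
  S_0 = Σ v_i r_i = 6·7 + 4·8 + 7·6 + 2·1 + 7·7 = 167 ≡ 11.
  S_1 = Σ v_i α_i r_i = 6·10·7 + 4·2·8 + 7·5·6 + 2·6·1 + 7·4·7 = 902 ≡ 5.
  α_i^2 mod 13 = [9, 4, 12, 10, 3].
  S_2 = Σ v_i α_i^2 r_i = 6·9·7 + 4·4·8 + 7·12·6 + 2·10·1 + 7·3·7 = 1177 ≡ 7.
  S = (11, 5, 7) ≠ 0, so r is not a codeword (an error is present).
Step 3: locate the error. For a single error e at position i, S_ℓ = v_i·e·α_i^ℓ, so α_err = S_1/S_0.
  S_0^{−1} = 11^{−1} = 6 (mod 13), so α_err = 5·6 = 30 ≡ 4 = α_5. Error position i = 5.
  Consistency check: S_2/S_1 = 7·8 = 56 ≡ 4 = α_err ✓ (single-error assumption holds).
Step 4: error magnitude e = S_0/v_5 = S_0·∏_{j≠5}(α_5 − α_j) = 11·2 = 22 ≡ 9 (mod 13).
Step 5: correct position 5: c_5 = r_5 − e = 7 − 9 ≡ 11 (mod 13). Hence c = [7, 8, 6, 1, 11].
  Check: interpolating c through the α_i gives m(x) = 5 + 8·x (degree < 2) with m(α_i) = c_i for every i, so c is indeed a codeword.


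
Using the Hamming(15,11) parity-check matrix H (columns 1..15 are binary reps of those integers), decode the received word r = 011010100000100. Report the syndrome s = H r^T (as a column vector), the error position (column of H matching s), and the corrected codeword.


s = (1, 1, 1, 0)^T, error position = 14, corrected codeword c = 011010100000110

Compute s = H r^T mod 2 one row at a time:
  s_1 = 0 + 0 + 0 + 0 + 0 + 1 + 0 + 0 = 1 ≡ 1 (mod 2).
  s_2 = 0 + 1 + 0 + 1 + 0 + 1 + 0 + 0 = 3 ≡ 1 (mod 2).
  s_3 = 1 + 1 + 0 + 1 + 0 + 0 + 0 + 0 = 3 ≡ 1 (mod 2).
  s_4 = 0 + 1 + 1 + 1 + 0 + 0 + 1 + 0 = 4 ≡ 0 (mod 2).
s = (1, 1, 1, 0)^T — this equals column 14 of H (binary 1110), so error is at position 14.
Correct: flip bit 14 of r = 011010100000100 to get c = 011010100000110.


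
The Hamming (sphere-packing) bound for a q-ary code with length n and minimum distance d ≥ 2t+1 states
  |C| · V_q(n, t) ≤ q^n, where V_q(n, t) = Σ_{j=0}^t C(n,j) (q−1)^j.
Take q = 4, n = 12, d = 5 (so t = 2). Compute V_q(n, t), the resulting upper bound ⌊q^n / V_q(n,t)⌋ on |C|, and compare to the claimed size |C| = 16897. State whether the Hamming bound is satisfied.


V_q(n, t) = 631, q^n = 16777216, Hamming bound = 26588, |C| = 16897 ≤ bound (satisfied).

Step 1: Compute V_q(n, t) = Σ_{j=0}^2 C(n, j) (q−1)^j.
  j = 0: C(12,0)·(3)^0 = 1·1 = 1.
  j = 1: C(12,1)·(3)^1 = 12·3 = 36.
  j = 2: C(12,2)·(3)^2 = 66·9 = 594.
  V_q(n, t) = 1 + 36 + 594 = 631.
Step 2: q^n = 4^12 = 16777216.
Step 3: Hamming bound ⌊q^n / V_q(n,t)⌋ = ⌊16777216/631⌋ = 26588.
Step 4: Compare |C| = 16897 to 26588: satisfied.
The claimed |C| lies below the Hamming bound.


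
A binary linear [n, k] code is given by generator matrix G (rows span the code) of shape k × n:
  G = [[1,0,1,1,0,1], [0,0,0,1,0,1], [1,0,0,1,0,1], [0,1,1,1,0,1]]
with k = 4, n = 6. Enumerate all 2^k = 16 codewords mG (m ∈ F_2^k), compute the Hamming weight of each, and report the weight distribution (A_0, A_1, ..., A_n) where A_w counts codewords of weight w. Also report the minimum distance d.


Weight distribution: A_0 = 1, A_1 = 3, A_2 = 4, A_3 = 4, A_4 = 3, A_5 = 1. Minimum distance d = 1.

Enumerate all 2^4 = 16 messages m ∈ F_2^4.
For each, compute codeword c = mG in F_2^6, then tally its weight.
  m = 0000 → c = 000000, weight = 0.
  m = 1000 → c = 101101, weight = 4.
  m = 0100 → c = 000101, weight = 2.
  m = 1100 → c = 101000, weight = 2.
  m = 0010 → c = 100101, weight = 3.
  m = 1010 → c = 001000, weight = 1.
  m = 0110 → c = 100000, weight = 1.
  m = 1110 → c = 001101, weight = 3.
  m = 0001 → c = 011101, weight = 4.
  m = 1001 → c = 110000, weight = 2.
  m = 0101 → c = 011000, weight = 2.
  m = 1101 → c = 110101, weight = 4.
  m = 0011 → c = 111000, weight = 3.
  m = 1011 → c = 010101, weight = 3.
  m = 0111 → c = 111101, weight = 5.
  m = 1111 → c = 010000, weight = 1.
Tally weights:
  weight 0: 1 codewords.
  weight 1: 3 codewords.
  weight 2: 4 codewords.
  weight 3: 4 codewords.
  weight 4: 3 codewords.
  weight 5: 1 codewords.
Minimum distance d = smallest w > 0 with A_w > 0 = 1.
Sanity: Σ A_w = 16 = 2^4 = 16 ✓.


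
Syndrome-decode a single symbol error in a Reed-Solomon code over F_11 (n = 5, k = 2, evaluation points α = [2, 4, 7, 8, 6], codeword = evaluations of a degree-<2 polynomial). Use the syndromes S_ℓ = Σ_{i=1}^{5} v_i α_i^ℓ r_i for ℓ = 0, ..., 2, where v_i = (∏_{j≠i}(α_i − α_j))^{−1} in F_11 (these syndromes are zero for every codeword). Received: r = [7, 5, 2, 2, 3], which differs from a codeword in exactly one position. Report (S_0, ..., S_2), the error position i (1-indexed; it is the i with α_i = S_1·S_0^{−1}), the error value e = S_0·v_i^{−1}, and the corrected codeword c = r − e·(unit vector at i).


S = (3, 2, 5), error at position 4, error magnitude e = 1, c = [7, 5, 2, 1, 3].

Step 1: column multipliers v_i = (∏_{j≠i}(α_i − α_j))^{−1} mod 11.
  i = 1 (α = 2): (2−4)(2−7)(2−8)(2−6) = (−2)·(−5)·(−6)·(−4) = 240 ≡ 9, so v_1 = 9^{−1} = 5 (mod 11).
  i = 2 (α = 4): (4−2)(4−7)(4−8)(4−6) = 2·(−3)·(−4)·(−2) = −48 ≡ 7, so v_2 = 7^{−1} = 8 (mod 11).
  i = 3 (α = 7): (7−2)(7−4)(7−8)(7−6) = 5·3·(−1)·1 = −15 ≡ 7, so v_3 = 7^{−1} = 8 (mod 11).
  i = 4 (α = 8): (8−2)(8−4)(8−7)(8−6) = 6·4·1·2 = 48 ≡ 4, so v_4 = 4^{−1} = 3 (mod 11).
  i = 5 (α = 6): (6−2)(6−4)(6−7)(6−8) = 4·2·(−1)·(−2) = 16 ≡ 5, so v_5 = 5^{−1} = 9 (mod 11).
  v = [5, 8, 8, 3, 9].
Step 2: syndromes of r = [7, 5, 2, 2, 3] (all sums mod 11).
  S_0 = Σ v_i r_i = 5·7 + 8·5 + 8·2 + 3·2 + 9·3 = 124 ≡ 3.
  S_1 = Σ v_i α_i r_i = 5·2·7 + 8·4·5 + 8·7·2 + 3·8·2 + 9·6·3 = 552 ≡ 2.
  α_i^2 mod 11 = [4, 5, 5, 9, 3].
  S_2 = Σ v_i α_i^2 r_i = 5·4·7 + 8·5·5 + 8·5·2 + 3·9·2 + 9·3·3 = 555 ≡ 5.
  S = (3, 2, 5) ≠ 0, so r is not a codeword (an error is present).
Step 3: locate the error. For a single error e at position i, S_ℓ = v_i·e·α_i^ℓ, so α_err = S_1/S_0.
  S_0^{−1} = 3^{−1} = 4 (mod 11), so α_err = 2·4 = 8 ≡ 8 = α_4. Error position i = 4.
  Consistency check: S_2/S_1 = 5·6 = 30 ≡ 8 = α_err ✓ (single-error assumption holds).
Step 4: error magnitude e = S_0/v_4 = S_0·∏_{j≠4}(α_4 − α_j) = 3·4 = 12 ≡ 1 (mod 11).
Step 5: correct position 4: c_4 = r_4 − e = 2 − 1 ≡ 1 (mod 11). Hence c = [7, 5, 2, 1, 3].
  Check: interpolating c through the α_i gives m(x) = 9 + 10·x (degree < 2) with m(α_i) = c_i for every i, so c is indeed a codeword.


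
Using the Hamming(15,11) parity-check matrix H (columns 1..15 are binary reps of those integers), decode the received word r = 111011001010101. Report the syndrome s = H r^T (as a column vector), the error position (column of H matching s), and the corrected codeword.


s = (0, 0, 1, 1)^T, error position = 3, corrected codeword c = 110011001010101

Compute s = H r^T mod 2 one row at a time:
  s_1 = 0 + 1 + 0 + 1 + 0 + 1 + 0 + 1 = 4 ≡ 0 (mod 2).
  s_2 = 0 + 1 + 1 + 0 + 0 + 1 + 0 + 1 = 4 ≡ 0 (mod 2).
  s_3 = 1 + 1 + 1 + 0 + 0 + 1 + 0 + 1 = 5 ≡ 1 (mod 2).
  s_4 = 1 + 1 + 1 + 0 + 1 + 1 + 1 + 1 = 7 ≡ 1 (mod 2).
s = (0, 0, 1, 1)^T — this equals column 3 of H (binary 0011), so error is at position 3.
Correct: flip bit 3 of r = 111011001010101 to get c = 110011001010101.


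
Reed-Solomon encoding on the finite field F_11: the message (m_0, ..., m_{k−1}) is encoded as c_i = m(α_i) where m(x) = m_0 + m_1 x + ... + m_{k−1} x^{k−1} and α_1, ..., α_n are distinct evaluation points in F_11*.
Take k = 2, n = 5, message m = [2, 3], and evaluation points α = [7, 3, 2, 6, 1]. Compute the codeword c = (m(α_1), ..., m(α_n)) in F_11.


c = [1, 0, 8, 9, 5]

Message polynomial: m(x) = 2 + 3·x (mod 11).
For each evaluation point α_i, compute m(α_i) mod 11:
  α_1 = 7: Horner steps 3 → 1, so m(7) = 1.
  α_2 = 3: Horner steps 3 → 0, so m(3) = 0.
  α_3 = 2: Horner steps 3 → 8, so m(2) = 8.
  α_4 = 6: Horner steps 3 → 9, so m(6) = 9.
  α_5 = 1: Horner steps 3 → 5, so m(1) = 5.
Codeword c = [1, 0, 8, 9, 5] ∈ F_11^5.


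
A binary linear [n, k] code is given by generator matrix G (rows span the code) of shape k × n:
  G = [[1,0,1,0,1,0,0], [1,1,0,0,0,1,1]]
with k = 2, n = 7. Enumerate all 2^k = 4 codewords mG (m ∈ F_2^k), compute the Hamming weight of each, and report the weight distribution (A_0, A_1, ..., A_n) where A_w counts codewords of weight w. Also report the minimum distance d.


Weight distribution: A_0 = 1, A_3 = 1, A_4 = 1, A_5 = 1. Minimum distance d = 3.

Enumerate all 2^2 = 4 messages m ∈ F_2^2.
For each, compute codeword c = mG in F_2^7, then tally its weight.
  m = 00 → c = 0000000, weight = 0.
  m = 10 → c = 1010100, weight = 3.
  m = 01 → c = 1100011, weight = 4.
  m = 11 → c = 0110111, weight = 5.
Tally weights:
  weight 0: 1 codewords.
  weight 3: 1 codewords.
  weight 4: 1 codewords.
  weight 5: 1 codewords.
Minimum distance d = smallest w > 0 with A_w > 0 = 3.
Sanity: Σ A_w = 4 = 2^2 = 4 ✓.


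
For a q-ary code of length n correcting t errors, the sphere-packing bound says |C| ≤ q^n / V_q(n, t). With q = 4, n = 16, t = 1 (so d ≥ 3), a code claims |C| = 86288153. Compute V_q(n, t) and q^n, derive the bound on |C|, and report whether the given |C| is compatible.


V_q(n, t) = 49, q^n = 4294967296, Hamming bound = 87652393, |C| = 86288153 ≤ bound (satisfied).

Step 1: Compute V_q(n, t) = Σ_{j=0}^1 C(n, j) (q−1)^j.
  j = 0: C(16,0)·(3)^0 = 1·1 = 1.
  j = 1: C(16,1)·(3)^1 = 16·3 = 48.
  V_q(n, t) = 1 + 48 = 49.
Step 2: q^n = 4^16 = 4294967296.
Step 3: Hamming bound ⌊q^n / V_q(n,t)⌋ = ⌊4294967296/49⌋ = 87652393.
Step 4: Compare |C| = 86288153 to 87652393: satisfied.
The claimed |C| lies below the Hamming bound.


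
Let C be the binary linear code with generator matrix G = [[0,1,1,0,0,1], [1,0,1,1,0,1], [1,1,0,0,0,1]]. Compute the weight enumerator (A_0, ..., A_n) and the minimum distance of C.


Weight distribution: A_0 = 1, A_2 = 2, A_3 = 4, A_4 = 1. Minimum distance d = 2.

Enumerate all 2^3 = 8 messages m ∈ F_2^3.
For each, compute codeword c = mG in F_2^6, then tally its weight.
  m = 000 → c = 000000, weight = 0.
  m = 100 → c = 011001, weight = 3.
  m = 010 → c = 101101, weight = 4.
  m = 110 → c = 110100, weight = 3.
  m = 001 → c = 110001, weight = 3.
  m = 101 → c = 101000, weight = 2.
  m = 011 → c = 011100, weight = 3.
  m = 111 → c = 000101, weight = 2.
Tally weights:
  weight 0: 1 codewords.
  weight 2: 2 codewords.
  weight 3: 4 codewords.
  weight 4: 1 codewords.
Minimum distance d = smallest w > 0 with A_w > 0 = 2.
Sanity: Σ A_w = 8 = 2^3 = 8 ✓.
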